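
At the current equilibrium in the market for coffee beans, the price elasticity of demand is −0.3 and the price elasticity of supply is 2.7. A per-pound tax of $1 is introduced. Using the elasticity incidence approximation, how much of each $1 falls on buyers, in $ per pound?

Buyers bear ≈ $0.9 per pound.

Incidence ratio: buyers' share ≈ εs / (εs + |εd|) = 2.7 / (2.7 + 0.3) = 0.9.
So buyers bear ≈ 0.9 × $1 = $0.9; sellers bear $0.1.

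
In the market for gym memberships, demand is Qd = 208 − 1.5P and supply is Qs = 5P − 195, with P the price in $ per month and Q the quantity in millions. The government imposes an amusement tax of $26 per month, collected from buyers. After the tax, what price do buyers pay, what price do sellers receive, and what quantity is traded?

Buyers pay $82; sellers receive $56; quantity = 85.

Before the tax: set 208 − 1.5P = 5P − 195 → P* = $62, Q* = 115.
With the tax collected from buyers, demand (in seller-price terms) shifts: Qd = 208 − 1.5(P + 26).
Solving gives Q = 85 with buyers paying $82 and sellers receiving $56 (the $26 wedge).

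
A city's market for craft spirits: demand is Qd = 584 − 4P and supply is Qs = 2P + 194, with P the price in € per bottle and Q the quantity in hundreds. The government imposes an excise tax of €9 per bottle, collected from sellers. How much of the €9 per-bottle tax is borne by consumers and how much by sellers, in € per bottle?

Before the tax: set 584 − 4P = 2P + 194 → P* = €65, Q* = 324.
With the tax collected from sellers, supply shifts: Qs = 2(P − 9) + 194.
Solving gives Q = 312 with consumers paying €68 and sellers receiving €59 (the €9 wedge).
Burden on consumers: €3; on sellers: €6. (They sum to €9.)

Consumers bear €3 per bottle; sellers bear €6 per bottle.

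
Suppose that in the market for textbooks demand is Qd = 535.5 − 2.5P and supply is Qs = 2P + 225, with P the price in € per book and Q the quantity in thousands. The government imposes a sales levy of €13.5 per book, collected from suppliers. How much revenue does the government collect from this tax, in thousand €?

Tax revenue = €4698 thousand.

Without the tax, 535.5 − 2.5P = 2P + 225 gives 4.5P = 310.5, so P* = €69 and Q* = 363.
With the tax collected from suppliers, supply shifts: Qs = 2(P − 13.5) + 225.
New equilibrium: buyers pay €75, suppliers receive €61.5, Q = 348. (Wedge: Pb − Ps = 13.5.)
Revenue = t · Q = 13.5 · 348 = €4698.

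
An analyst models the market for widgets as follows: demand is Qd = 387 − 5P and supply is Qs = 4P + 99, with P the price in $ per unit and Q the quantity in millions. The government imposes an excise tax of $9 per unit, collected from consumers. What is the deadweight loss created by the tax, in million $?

Deadweight loss = $90 million.

Before the tax: set 387 − 5P = 4P + 99 → P* = $32, Q* = 227.
With the tax collected from consumers, demand (in seller-price terms) shifts: Qd = 387 − 5(P + 9).
New equilibrium: consumers pay $36, producers receive $27, Q = 207. (Wedge: Pb − Ps = 9.)
Quantity falls by |ΔQ| = |227 − 207| = 20.
DWL = ½ · t · |ΔQ| = ½ · 9 · 20 = $90.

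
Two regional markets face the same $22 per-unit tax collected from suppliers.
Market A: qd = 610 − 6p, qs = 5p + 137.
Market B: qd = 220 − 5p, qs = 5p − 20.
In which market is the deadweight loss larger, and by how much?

Market A: pre-tax p* = $43, q* = 352; post-tax q = 292; deadweight loss = $660.
Market B: pre-tax p* = $24, q* = 100; post-tax q = 45; deadweight loss = $605.
Difference: $660 vs $605 → market A is larger by $55.

Market A, by $55.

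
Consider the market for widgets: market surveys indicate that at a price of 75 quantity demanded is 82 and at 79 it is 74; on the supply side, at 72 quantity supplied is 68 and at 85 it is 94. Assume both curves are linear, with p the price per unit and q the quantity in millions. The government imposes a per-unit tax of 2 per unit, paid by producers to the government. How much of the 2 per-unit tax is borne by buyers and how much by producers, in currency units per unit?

Buyers bear 1 per unit; producers bear 1 per unit.

Demand slope: (74 − 82)/(79 − 75) = -2, so qd = 232 − 2p.
Supply slope: (94 − 68)/(85 − 72) = 2, so qs = 2p − 76.
Before the tax: set 232 − 2p = 2p − 76 → p* = 77, q* = 78.
With the tax collected from producers, supply shifts: qs = 2(p − 2) − 76.
New equilibrium: buyers pay 78, producers receive 76, q = 76. (Wedge: pb − ps = 2.)
Burden on buyers: 1; on producers: 1. (They sum to 2.)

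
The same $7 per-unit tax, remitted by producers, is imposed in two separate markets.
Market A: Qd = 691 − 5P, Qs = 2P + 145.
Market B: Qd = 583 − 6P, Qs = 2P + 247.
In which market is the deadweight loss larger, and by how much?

Market B, by $1.75.

Market A: pre-tax P* = $78, Q* = 301; post-tax Q = 291; deadweight loss = $35.
Market B: pre-tax P* = $42, Q* = 331; post-tax Q = 320.5; deadweight loss = $36.75.
Difference: $35 vs $36.75 → market B is larger by $1.75.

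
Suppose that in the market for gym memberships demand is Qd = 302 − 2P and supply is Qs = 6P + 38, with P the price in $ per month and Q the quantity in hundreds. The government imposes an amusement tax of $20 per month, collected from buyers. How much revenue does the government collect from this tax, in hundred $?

Without the tax, 302 − 2P = 6P + 38 gives 8P = 264, so P* = $33 and Q* = 236.
With the tax collected from buyers, demand (in seller-price terms) shifts: Qd = 302 − 2(P + 20).
New equilibrium: buyers pay $48, sellers receive $28, Q = 206. (Wedge: Pb − Ps = 20.)
Revenue = t · Q = 20 · 206 = $4120.

Tax revenue = $4120 hundred.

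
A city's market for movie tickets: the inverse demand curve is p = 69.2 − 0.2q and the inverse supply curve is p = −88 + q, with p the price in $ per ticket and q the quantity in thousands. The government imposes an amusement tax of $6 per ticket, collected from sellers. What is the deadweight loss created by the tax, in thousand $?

Deadweight loss = $15 thousand.

Inverting to q(p) form: qd = 346 − 5p; qs = p + 88.
Before the tax: set 346 − 5p = p + 88 → p* = $43, q* = 131.
With the tax collected from sellers, supply shifts: qs = (p − 6) + 88.
Solving gives q = 126 with consumers paying $44 and sellers receiving $38 (the $6 wedge).
Quantity falls by |ΔQ| = |131 − 126| = 5.
DWL = ½ · t · |ΔQ| = ½ · 6 · 5 = $15.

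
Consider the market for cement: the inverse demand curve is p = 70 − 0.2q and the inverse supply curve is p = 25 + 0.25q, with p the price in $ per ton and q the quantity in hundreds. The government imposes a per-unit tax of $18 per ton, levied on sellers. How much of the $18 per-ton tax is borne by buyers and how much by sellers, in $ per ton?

Buyers bear $8 per ton; sellers bear $10 per ton.

Inverting to q(p) form: qd = 350 − 5p; qs = 4p − 100.
Before the tax: set 350 − 5p = 4p − 100 → p* = $50, q* = 100.
With the tax collected from sellers, supply shifts: qs = 4(p − 18) − 100.
Solving gives q = 60 with buyers paying $58 and sellers receiving $40 (the $18 wedge).
Burden on buyers: $8; on sellers: $10. (They sum to $18.)
The less price-elastic side of the market bears the larger share of a per-unit tax.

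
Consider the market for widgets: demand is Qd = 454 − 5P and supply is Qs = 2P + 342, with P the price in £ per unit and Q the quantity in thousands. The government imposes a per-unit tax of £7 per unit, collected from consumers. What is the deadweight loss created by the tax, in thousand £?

Deadweight loss = £35 thousand.

Before the tax: set 454 − 5P = 2P + 342 → P* = £16, Q* = 374.
With the tax collected from consumers, demand (in seller-price terms) shifts: Qd = 454 − 5(P + 7).
Solving gives Q = 364 with consumers paying £18 and sellers receiving £11 (the £7 wedge).
Quantity falls by |ΔQ| = |374 − 364| = 10.
DWL = ½ · t · |ΔQ| = ½ · 7 · 10 = £35.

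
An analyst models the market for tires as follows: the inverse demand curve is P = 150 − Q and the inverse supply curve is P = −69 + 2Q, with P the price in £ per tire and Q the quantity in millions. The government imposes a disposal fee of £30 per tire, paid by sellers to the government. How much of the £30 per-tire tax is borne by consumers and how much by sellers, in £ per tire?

Rewrite in direct form: Qd = 150 − P and Qs = 0.5P + 34.5.
Before the tax: set 150 − P = 0.5P + 34.5 → P* = £77, Q* = 73.
With the tax collected from sellers, supply shifts: Qs = 0.5(P − 30) + 34.5.
New equilibrium: consumers pay £87, sellers receive £57, Q = 63. (Wedge: Pb − Ps = 30.)
Burden on consumers: £10; on sellers: £20. (They sum to £30.)
The less price-elastic side of the market bears the larger share of a per-unit tax.

Consumers bear £10 per tire; sellers bear £20 per tire.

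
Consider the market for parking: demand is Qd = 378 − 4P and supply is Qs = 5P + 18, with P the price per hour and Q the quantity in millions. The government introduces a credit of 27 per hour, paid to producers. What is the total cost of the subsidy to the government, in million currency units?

Before the subsidy: set 378 − 4P = 5P + 18 → P* = 40, Q* = 218.
With a per-unit subsidy paid to producers, each receives P + 27 per unit sold, so supply becomes Qs = 5(P + 27) + 18.
New equilibrium: consumers pay 25, producers receive 52, Q = 278. (Wedge: Pb − Ps = −27.)
Outlay = t · Q = 27 · 278 = 7506.

Government outlay = 7506 million.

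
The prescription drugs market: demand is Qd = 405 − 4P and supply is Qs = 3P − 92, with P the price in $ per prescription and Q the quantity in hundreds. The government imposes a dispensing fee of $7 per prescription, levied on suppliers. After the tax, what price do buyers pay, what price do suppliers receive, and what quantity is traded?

Buyers pay $74; suppliers receive $67; quantity = 109.

Without the tax, 405 − 4P = 3P − 92 gives 7P = 497, so P* = $71 and Q* = 121.
With the tax collected from suppliers, supply shifts: Qs = 3(P − 7) − 92.
New equilibrium: buyers pay $74, suppliers receive $67, Q = 109. (Wedge: Pb − Ps = 7.)
The less price-elastic side of the market bears the larger share of a per-unit tax.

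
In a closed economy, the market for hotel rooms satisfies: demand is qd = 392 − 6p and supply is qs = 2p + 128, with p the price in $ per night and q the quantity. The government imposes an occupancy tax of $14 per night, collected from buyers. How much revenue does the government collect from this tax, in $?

Tax revenue = $2422.

Before the tax: set 392 − 6p = 2p + 128 → p* = $33, q* = 194.
With the tax collected from buyers, demand (in seller-price terms) shifts: qd = 392 − 6(p + 14).
New equilibrium: buyers pay $36.5, sellers receive $22.5, q = 173. (Wedge: pb − ps = 14.)
Revenue = t · Q = 14 · 173 = $2422.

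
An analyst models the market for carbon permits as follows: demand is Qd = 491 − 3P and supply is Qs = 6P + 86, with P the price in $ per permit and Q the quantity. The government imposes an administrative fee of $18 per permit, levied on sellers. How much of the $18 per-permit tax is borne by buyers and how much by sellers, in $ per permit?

Buyers bear $12 per permit; sellers bear $6 per permit.

Before the tax: set 491 − 3P = 6P + 86 → P* = $45, Q* = 356.
With the tax collected from sellers, supply shifts: Qs = 6(P − 18) + 86.
Solving gives Q = 320 with buyers paying $57 and sellers receiving $39 (the $18 wedge).
Burden on buyers: $12; on sellers: $6. (They sum to $18.)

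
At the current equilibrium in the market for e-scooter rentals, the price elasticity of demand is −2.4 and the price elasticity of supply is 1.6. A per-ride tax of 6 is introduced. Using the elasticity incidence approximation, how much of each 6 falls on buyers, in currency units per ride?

Incidence ratio: buyers' share ≈ εs / (εs + |εd|) = 1.6 / (1.6 + 2.4) = 0.4.
So buyers bear ≈ 0.4 × 6 = 2.4; producers bear 3.6.

Buyers bear ≈ 2.4 per ride.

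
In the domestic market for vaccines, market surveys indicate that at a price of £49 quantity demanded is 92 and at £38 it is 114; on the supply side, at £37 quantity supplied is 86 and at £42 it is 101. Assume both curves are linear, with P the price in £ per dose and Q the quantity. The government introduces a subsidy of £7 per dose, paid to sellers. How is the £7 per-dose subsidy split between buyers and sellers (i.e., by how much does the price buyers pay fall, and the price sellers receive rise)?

Demand slope: (114 − 92)/(38 − 49) = -2, so Qd = 190 − 2P.
Supply slope: (101 − 86)/(42 − 37) = 3, so Qs = 3P − 25.
Before the subsidy: set 190 − 2P = 3P − 25 → P* = £43, Q* = 104.
With a per-unit subsidy paid to sellers, each receives P + 7 per unit sold, so supply becomes Qs = 3(P + 7) − 25.
New equilibrium: buyers pay £38.8, sellers receive £45.8, Q = 112.4. (Wedge: Pb − Ps = −7.)
Gain to buyers: £4.2; to sellers: £2.8. (They sum to £7.)

Buyers gain £4.2 per dose; sellers gain £2.8 per dose.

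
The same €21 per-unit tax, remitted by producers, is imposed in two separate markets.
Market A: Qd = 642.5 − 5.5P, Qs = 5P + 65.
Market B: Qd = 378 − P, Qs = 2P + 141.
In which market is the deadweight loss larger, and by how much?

Market A: pre-tax P* = €55, Q* = 340; post-tax Q = 285; deadweight loss = €577.5.
Market B: pre-tax P* = €79, Q* = 299; post-tax Q = 285; deadweight loss = €147.
Difference: €577.5 vs €147 → market A is larger by €430.5.

Market A, by €430.5.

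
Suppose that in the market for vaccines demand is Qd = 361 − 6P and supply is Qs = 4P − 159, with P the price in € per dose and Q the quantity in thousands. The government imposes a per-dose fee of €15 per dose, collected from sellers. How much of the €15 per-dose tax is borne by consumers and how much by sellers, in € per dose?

Consumers bear €6 per dose; sellers bear €9 per dose.

Without the tax, 361 − 6P = 4P − 159 gives 10P = 520, so P* = €52 and Q* = 49.
With the tax collected from sellers, supply shifts: Qs = 4(P − 15) − 159.
Solving gives Q = 13 with consumers paying €58 and sellers receiving €43 (the €15 wedge).
Burden on consumers: €6; on sellers: €9. (They sum to €15.)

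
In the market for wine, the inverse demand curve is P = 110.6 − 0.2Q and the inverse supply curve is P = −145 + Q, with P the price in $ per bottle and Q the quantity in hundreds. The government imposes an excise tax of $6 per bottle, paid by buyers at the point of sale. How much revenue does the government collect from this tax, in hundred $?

Inverting to Q(P) form: Qd = 553 − 5P; Qs = P + 145.
Without the tax, 553 − 5P = P + 145 gives 6P = 408, so P* = $68 and Q* = 213.
With the tax collected from buyers, demand (in seller-price terms) shifts: Qd = 553 − 5(P + 6).
Solving gives Q = 208 with buyers paying $69 and suppliers receiving $63 (the $6 wedge).
Revenue = t · Q = 6 · 208 = $1248.

Tax revenue = $1248 hundred.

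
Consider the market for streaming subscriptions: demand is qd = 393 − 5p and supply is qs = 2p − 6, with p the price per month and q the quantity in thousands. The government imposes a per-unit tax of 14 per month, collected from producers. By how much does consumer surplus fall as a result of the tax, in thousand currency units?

Without the tax, 393 − 5p = 2p − 6 gives 7p = 399, so p* = 57 and q* = 108.
With the tax collected from producers, supply shifts: qs = 2(p − 14) − 6.
New equilibrium: consumers pay 61, producers receive 47, q = 88. (Wedge: pb − ps = 14.)
ΔCS is the trapezoid between Q = 88 and Q = 108 of height 4: ½ · (108 + 88) · 4 = 392.

Consumer surplus falls by 392 thousand.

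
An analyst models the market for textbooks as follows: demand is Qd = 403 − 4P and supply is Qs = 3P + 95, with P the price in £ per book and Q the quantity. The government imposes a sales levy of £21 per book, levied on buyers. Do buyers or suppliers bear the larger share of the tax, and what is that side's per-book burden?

Suppliers bear the larger share: £12 per book.

Before the tax: set 403 − 4P = 3P + 95 → P* = £44, Q* = 227.
With the tax collected from buyers, demand (in seller-price terms) shifts: Qd = 403 − 4(P + 21).
Solving gives Q = 191 with buyers paying £53 and suppliers receiving £32 (the £21 wedge).
Per-book burden: buyers £9, suppliers £12.
Suppliers take the larger share because supply is less price-elastic here (demand slope 4 vs supply slope 3).
The less price-elastic side of the market bears the larger share of a per-unit tax.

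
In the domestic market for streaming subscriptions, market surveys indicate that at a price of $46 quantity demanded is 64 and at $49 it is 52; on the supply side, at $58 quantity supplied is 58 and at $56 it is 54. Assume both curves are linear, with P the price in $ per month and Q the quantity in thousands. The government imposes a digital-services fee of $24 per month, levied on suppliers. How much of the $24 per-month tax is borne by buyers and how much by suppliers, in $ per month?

Demand slope: (52 − 64)/(49 − 46) = -4, so Qd = 248 − 4P.
Supply slope: (54 − 58)/(56 − 58) = 2, so Qs = 2P − 58.
Without the tax, 248 − 4P = 2P − 58 gives 6P = 306, so P* = $51 and Q* = 44.
With the tax collected from suppliers, supply shifts: Qs = 2(P − 24) − 58.
New equilibrium: buyers pay $59, suppliers receive $35, Q = 12. (Wedge: Pb − Ps = 24.)
Burden on buyers: $8; on suppliers: $16. (They sum to $24.)
The less price-elastic side of the market bears the larger share of a per-unit tax.

Buyers bear $8 per month; suppliers bear $16 per month.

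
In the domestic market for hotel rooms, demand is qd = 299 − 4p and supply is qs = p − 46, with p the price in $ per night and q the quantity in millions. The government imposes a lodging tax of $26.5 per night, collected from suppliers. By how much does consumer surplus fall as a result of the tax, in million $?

Consumer surplus falls by $65.72 million.

Before the tax: set 299 − 4p = p − 46 → p* = $69, q* = 23.
With the tax collected from suppliers, supply shifts: qs = (p − 26.5) − 46.
New equilibrium: consumers pay $74.3, suppliers receive $47.8, q = 1.8. (Wedge: pb − ps = 26.5.)
ΔCS is the trapezoid between Q = 1.8 and Q = 23 of height $5.3: ½ · (23 + 1.8) · 5.3 = $65.72.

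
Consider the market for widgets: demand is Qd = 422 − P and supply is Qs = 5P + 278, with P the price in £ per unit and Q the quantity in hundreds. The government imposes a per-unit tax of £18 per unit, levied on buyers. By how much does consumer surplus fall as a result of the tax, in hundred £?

Without the tax, 422 − P = 5P + 278 gives 6P = 144, so P* = £24 and Q* = 398.
With the tax collected from buyers, demand (in seller-price terms) shifts: Qd = 422 − (P + 18).
Solving gives Q = 383 with buyers paying £39 and suppliers receiving £21 (the £18 wedge).
ΔCS is the trapezoid between Q = 383 and Q = 398 of height £15: ½ · (398 + 383) · 15 = £5857.5.

Consumer surplus falls by £5857.5 hundred.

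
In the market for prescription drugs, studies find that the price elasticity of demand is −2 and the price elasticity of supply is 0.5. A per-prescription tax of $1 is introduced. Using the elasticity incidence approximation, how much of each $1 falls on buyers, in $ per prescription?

Incidence ratio: buyers' share ≈ εs / (εs + |εd|) = 0.5 / (0.5 + 2) = 0.2.
So buyers bear ≈ 0.2 × $1 = $0.2; suppliers bear $0.8.

Buyers bear ≈ $0.2 per prescription.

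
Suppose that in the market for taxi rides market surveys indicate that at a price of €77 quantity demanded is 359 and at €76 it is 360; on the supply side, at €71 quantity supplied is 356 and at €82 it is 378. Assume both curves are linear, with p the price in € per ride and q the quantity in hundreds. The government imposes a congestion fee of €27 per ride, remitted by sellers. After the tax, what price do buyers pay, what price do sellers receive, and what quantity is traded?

Buyers pay €92; sellers receive €65; quantity = 344.

Demand slope: (360 − 359)/(76 − 77) = -1, so qd = 436 − p.
Supply slope: (378 − 356)/(82 − 71) = 2, so qs = 2p + 214.
Without the tax, 436 − p = 2p + 214 gives 3p = 222, so p* = €74 and q* = 362.
With the tax collected from sellers, supply shifts: qs = 2(p − 27) + 214.
New equilibrium: buyers pay €92, sellers receive €65, q = 344. (Wedge: pb − ps = 27.)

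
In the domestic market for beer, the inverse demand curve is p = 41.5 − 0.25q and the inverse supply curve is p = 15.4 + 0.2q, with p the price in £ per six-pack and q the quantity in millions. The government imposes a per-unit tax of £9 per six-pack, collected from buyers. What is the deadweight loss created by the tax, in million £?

Inverting to q(p) form: qd = 166 − 4p; qs = 5p − 77.
Without the tax, 166 − 4p = 5p − 77 gives 9p = 243, so p* = £27 and q* = 58.
With the tax collected from buyers, demand (in seller-price terms) shifts: qd = 166 − 4(p + 9).
Solving gives q = 38 with buyers paying £32 and suppliers receiving £23 (the £9 wedge).
Quantity falls by |ΔQ| = |58 − 38| = 20.
DWL = ½ · t · |ΔQ| = ½ · 9 · 20 = £90.

Deadweight loss = £90 million.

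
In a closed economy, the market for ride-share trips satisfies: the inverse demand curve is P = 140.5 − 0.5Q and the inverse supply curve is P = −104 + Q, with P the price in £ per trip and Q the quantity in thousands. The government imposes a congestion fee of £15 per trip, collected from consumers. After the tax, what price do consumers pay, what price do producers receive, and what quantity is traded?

Rewrite in direct form: Qd = 281 − 2P and Qs = P + 104.
Without the tax, 281 − 2P = P + 104 gives 3P = 177, so P* = £59 and Q* = 163.
With the tax collected from consumers, demand (in seller-price terms) shifts: Qd = 281 − 2(P + 15).
New equilibrium: consumers pay £64, producers receive £49, Q = 153. (Wedge: Pb − Ps = 15.)

Consumers pay £64; producers receive £49; quantity = 153.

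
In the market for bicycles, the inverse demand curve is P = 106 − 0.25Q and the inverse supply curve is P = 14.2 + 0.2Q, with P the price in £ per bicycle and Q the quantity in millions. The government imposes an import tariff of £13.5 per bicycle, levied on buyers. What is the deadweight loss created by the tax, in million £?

Inverting to Q(P) form: Qd = 424 − 4P; Qs = 5P − 71.
Without the tax, 424 − 4P = 5P − 71 gives 9P = 495, so P* = £55 and Q* = 204.
With the tax collected from buyers, demand (in seller-price terms) shifts: Qd = 424 − 4(P + 13.5).
Solving gives Q = 174 with buyers paying £62.5 and suppliers receiving £49 (the £13.5 wedge).
Quantity falls by |ΔQ| = |204 − 174| = 30.
DWL = ½ · t · |ΔQ| = ½ · 13.5 · 30 = £202.5.

Deadweight loss = £202.5 million.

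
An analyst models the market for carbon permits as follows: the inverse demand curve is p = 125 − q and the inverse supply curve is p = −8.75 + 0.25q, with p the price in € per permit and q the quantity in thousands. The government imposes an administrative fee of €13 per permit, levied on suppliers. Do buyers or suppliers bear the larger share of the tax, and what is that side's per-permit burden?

Inverting to q(p) form: qd = 125 − p; qs = 4p + 35.
Without the tax, 125 − p = 4p + 35 gives 5p = 90, so p* = €18 and q* = 107.
With the tax collected from suppliers, supply shifts: qs = 4(p − 13) + 35.
Solving gives q = 96.6 with buyers paying €28.4 and suppliers receiving €15.4 (the €13 wedge).
Per-permit burden: buyers €10.4, suppliers €2.6.
Buyers take the larger share because demand is less price-elastic here (demand slope 1 vs supply slope 4).

Buyers bear the larger share: €10.4 per permit.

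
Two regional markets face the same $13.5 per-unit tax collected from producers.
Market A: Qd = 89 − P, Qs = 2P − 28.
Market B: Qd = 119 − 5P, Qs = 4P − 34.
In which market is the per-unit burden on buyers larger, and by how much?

Market A: pre-tax P* = $39, Q* = 50; post-tax Q = 41; per-unit burden on buyers = $9.
Market B: pre-tax P* = $17, Q* = 34; post-tax Q = 4; per-unit burden on buyers = $6.
Difference: $9 vs $6 → market A is larger by $3.

Market A, by $3.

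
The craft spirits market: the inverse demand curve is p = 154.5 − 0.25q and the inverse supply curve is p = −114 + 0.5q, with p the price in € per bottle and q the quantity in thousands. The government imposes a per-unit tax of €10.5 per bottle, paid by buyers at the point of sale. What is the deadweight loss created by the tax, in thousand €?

Rewrite in direct form: qd = 618 − 4p and qs = 2p + 228.
Without the tax, 618 − 4p = 2p + 228 gives 6p = 390, so p* = €65 and q* = 358.
With the tax collected from buyers, demand (in seller-price terms) shifts: qd = 618 − 4(p + 10.5).
Solving gives q = 344 with buyers paying €68.5 and suppliers receiving €58 (the €10.5 wedge).
Quantity falls by |ΔQ| = |358 − 344| = 14.
DWL = ½ · t · |ΔQ| = ½ · 10.5 · 14 = €73.5.

Deadweight loss = €73.5 thousand.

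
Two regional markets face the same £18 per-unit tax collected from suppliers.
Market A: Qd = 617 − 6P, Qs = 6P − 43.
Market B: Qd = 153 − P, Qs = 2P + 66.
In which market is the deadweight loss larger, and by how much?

Market A, by £378.

Market A: pre-tax P* = £55, Q* = 287; post-tax Q = 233; deadweight loss = £486.
Market B: pre-tax P* = £29, Q* = 124; post-tax Q = 112; deadweight loss = £108.
Difference: £486 vs £108 → market A is larger by £378.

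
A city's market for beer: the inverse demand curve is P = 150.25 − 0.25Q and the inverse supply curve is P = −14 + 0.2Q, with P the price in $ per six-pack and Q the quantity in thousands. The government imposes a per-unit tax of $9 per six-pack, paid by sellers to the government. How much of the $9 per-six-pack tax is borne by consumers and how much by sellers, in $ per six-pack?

Inverting to Q(P) form: Qd = 601 − 4P; Qs = 5P + 70.
Without the tax, 601 − 4P = 5P + 70 gives 9P = 531, so P* = $59 and Q* = 365.
With the tax collected from sellers, supply shifts: Qs = 5(P − 9) + 70.
New equilibrium: consumers pay $64, sellers receive $55, Q = 345. (Wedge: Pb − Ps = 9.)
Burden on consumers: $5; on sellers: $4. (They sum to $9.)

Consumers bear $5 per six-pack; sellers bear $4 per six-pack.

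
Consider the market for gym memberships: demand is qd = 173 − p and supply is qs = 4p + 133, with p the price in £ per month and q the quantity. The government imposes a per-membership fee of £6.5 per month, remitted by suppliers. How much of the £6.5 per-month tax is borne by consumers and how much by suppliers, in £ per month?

Before the tax: set 173 − p = 4p + 133 → p* = £8, q* = 165.
With the tax collected from suppliers, supply shifts: qs = 4(p − 6.5) + 133.
New equilibrium: consumers pay £13.2, suppliers receive £6.7, q = 159.8. (Wedge: pb − ps = 6.5.)
Burden on consumers: £5.2; on suppliers: £1.3. (They sum to £6.5.)

Consumers bear £5.2 per month; suppliers bear £1.3 per month.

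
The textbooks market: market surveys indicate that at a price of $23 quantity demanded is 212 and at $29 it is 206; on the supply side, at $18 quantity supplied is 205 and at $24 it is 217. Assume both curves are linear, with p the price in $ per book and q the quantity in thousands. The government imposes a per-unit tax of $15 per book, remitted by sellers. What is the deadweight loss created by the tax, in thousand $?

Deadweight loss = $75 thousand.

Demand slope: (206 − 212)/(29 − 23) = -1, so qd = 235 − p.
Supply slope: (217 − 205)/(24 − 18) = 2, so qs = 2p + 169.
Before the tax: set 235 − p = 2p + 169 → p* = $22, q* = 213.
With the tax collected from sellers, supply shifts: qs = 2(p − 15) + 169.
New equilibrium: buyers pay $32, sellers receive $17, q = 203. (Wedge: pb − ps = 15.)
Quantity falls by |ΔQ| = |213 − 203| = 10.
DWL = ½ · t · |ΔQ| = ½ · 15 · 10 = $75.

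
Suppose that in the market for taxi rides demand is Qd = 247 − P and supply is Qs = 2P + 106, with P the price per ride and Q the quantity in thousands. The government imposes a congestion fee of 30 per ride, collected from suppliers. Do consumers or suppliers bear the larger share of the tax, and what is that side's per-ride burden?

Consumers bear the larger share: 20 per ride.

Before the tax: set 247 − P = 2P + 106 → P* = 47, Q* = 200.
With the tax collected from suppliers, supply shifts: Qs = 2(P − 30) + 106.
Solving gives Q = 180 with consumers paying 67 and suppliers receiving 37 (the 30 wedge).
Per-ride burden: consumers 20, suppliers 10.
Consumers take the larger share because demand is less price-elastic here (demand slope 1 vs supply slope 2).
The less price-elastic side of the market bears the larger share of a per-unit tax.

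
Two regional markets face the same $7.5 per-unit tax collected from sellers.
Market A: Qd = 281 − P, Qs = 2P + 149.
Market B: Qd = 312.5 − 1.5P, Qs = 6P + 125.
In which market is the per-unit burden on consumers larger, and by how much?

Market B, by $1.

Market A: pre-tax P* = $44, Q* = 237; post-tax Q = 232; per-unit burden on consumers = $5.
Market B: pre-tax P* = $25, Q* = 275; post-tax Q = 266; per-unit burden on consumers = $6.
Difference: $5 vs $6 → market B is larger by $1.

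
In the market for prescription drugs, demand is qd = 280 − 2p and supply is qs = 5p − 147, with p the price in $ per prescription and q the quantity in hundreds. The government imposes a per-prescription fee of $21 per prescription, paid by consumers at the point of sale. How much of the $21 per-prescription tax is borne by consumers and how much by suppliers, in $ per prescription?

Consumers bear $15 per prescription; suppliers bear $6 per prescription.

Before the tax: set 280 − 2p = 5p − 147 → p* = $61, q* = 158.
With the tax collected from consumers, demand (in seller-price terms) shifts: qd = 280 − 2(p + 21).
New equilibrium: consumers pay $76, suppliers receive $55, q = 128. (Wedge: pb − ps = 21.)
Burden on consumers: $15; on suppliers: $6. (They sum to $21.)
The less price-elastic side of the market bears the larger share of a per-unit tax.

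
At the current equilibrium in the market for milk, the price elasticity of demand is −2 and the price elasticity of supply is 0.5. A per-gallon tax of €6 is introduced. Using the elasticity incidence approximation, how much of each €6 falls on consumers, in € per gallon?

Incidence ratio: consumers' share ≈ εs / (εs + |εd|) = 0.5 / (0.5 + 2) = 0.2.
So consumers bear ≈ 0.2 × €6 = €1.2; sellers bear €4.8.

Consumers bear ≈ €1.2 per gallon.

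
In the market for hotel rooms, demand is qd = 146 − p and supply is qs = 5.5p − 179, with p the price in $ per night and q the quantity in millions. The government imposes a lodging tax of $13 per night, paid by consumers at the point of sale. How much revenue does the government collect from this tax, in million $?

Tax revenue = $1105 million.

Before the tax: set 146 − p = 5.5p − 179 → p* = $50, q* = 96.
With the tax collected from consumers, demand (in seller-price terms) shifts: qd = 146 − (p + 13).
Solving gives q = 85 with consumers paying $61 and sellers receiving $48 (the $13 wedge).
Revenue = t · Q = 13 · 85 = $1105.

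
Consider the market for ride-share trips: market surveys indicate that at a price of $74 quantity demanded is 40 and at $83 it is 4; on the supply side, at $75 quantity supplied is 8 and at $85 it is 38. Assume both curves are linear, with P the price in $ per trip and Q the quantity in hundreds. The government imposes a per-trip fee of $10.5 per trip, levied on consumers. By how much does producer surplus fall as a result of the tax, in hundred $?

Demand slope: (4 − 40)/(83 − 74) = -4, so Qd = 336 − 4P.
Supply slope: (38 − 8)/(85 − 75) = 3, so Qs = 3P − 217.
Before the tax: set 336 − 4P = 3P − 217 → P* = $79, Q* = 20.
With the tax collected from consumers, demand (in seller-price terms) shifts: Qd = 336 − 4(P + 10.5).
Solving gives Q = 2 with consumers paying $83.5 and producers receiving $73 (the $10.5 wedge).
ΔPS is the trapezoid between Q = 2 and Q = 20 of height $6: ½ · (20 + 2) · 6 = $66.

Producer surplus falls by $66 hundred.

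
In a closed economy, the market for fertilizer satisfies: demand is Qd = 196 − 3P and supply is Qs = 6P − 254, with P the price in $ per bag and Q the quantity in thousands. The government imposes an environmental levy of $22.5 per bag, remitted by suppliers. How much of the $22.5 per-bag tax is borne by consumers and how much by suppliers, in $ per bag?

Consumers bear $15 per bag; suppliers bear $7.5 per bag.

Before the tax: set 196 − 3P = 6P − 254 → P* = $50, Q* = 46.
With the tax collected from suppliers, supply shifts: Qs = 6(P − 22.5) − 254.
New equilibrium: consumers pay $65, suppliers receive $42.5, Q = 1. (Wedge: Pb − Ps = 22.5.)
Burden on consumers: $15; on suppliers: $7.5. (They sum to $22.5.)
The less price-elastic side of the market bears the larger share of a per-unit tax.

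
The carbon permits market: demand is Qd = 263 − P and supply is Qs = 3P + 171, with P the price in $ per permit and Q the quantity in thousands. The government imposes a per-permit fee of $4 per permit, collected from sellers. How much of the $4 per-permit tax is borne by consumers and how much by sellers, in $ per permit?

Without the tax, 263 − P = 3P + 171 gives 4P = 92, so P* = $23 and Q* = 240.
With the tax collected from sellers, supply shifts: Qs = 3(P − 4) + 171.
Solving gives Q = 237 with consumers paying $26 and sellers receiving $22 (the $4 wedge).
Burden on consumers: $3; on sellers: $1. (They sum to $4.)

Consumers bear $3 per permit; sellers bear $1 per permit.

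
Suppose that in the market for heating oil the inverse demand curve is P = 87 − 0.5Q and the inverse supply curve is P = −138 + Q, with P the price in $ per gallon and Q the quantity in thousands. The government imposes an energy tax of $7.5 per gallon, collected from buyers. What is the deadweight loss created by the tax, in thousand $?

Deadweight loss = $18.75 thousand.

Inverting to Q(P) form: Qd = 174 − 2P; Qs = P + 138.
Before the tax: set 174 − 2P = P + 138 → P* = $12, Q* = 150.
With the tax collected from buyers, demand (in seller-price terms) shifts: Qd = 174 − 2(P + 7.5).
Solving gives Q = 145 with buyers paying $14.5 and producers receiving $7 (the $7.5 wedge).
Quantity falls by |ΔQ| = |150 − 145| = 5.
DWL = ½ · t · |ΔQ| = ½ · 7.5 · 5 = $18.75.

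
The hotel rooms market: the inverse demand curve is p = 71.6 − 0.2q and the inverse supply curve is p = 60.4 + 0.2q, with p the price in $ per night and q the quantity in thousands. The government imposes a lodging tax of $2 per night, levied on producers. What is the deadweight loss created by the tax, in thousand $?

Rewrite in direct form: qd = 358 − 5p and qs = 5p − 302.
Before the tax: set 358 − 5p = 5p − 302 → p* = $66, q* = 28.
With the tax collected from producers, supply shifts: qs = 5(p − 2) − 302.
Solving gives q = 23 with consumers paying $67 and producers receiving $65 (the $2 wedge).
Quantity falls by |ΔQ| = |28 − 23| = 5.
DWL = ½ · t · |ΔQ| = ½ · 2 · 5 = $5.

Deadweight loss = $5 thousand.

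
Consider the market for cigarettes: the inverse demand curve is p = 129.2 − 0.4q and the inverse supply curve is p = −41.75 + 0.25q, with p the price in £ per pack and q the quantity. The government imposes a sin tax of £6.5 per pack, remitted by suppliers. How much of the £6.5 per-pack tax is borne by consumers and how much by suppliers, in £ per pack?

Consumers bear £4 per pack; suppliers bear £2.5 per pack.

Inverting to q(p) form: qd = 323 − 2.5p; qs = 4p + 167.
Before the tax: set 323 − 2.5p = 4p + 167 → p* = £24, q* = 263.
With the tax collected from suppliers, supply shifts: qs = 4(p − 6.5) + 167.
Solving gives q = 253 with consumers paying £28 and suppliers receiving £21.5 (the £6.5 wedge).
Burden on consumers: £4; on suppliers: £2.5. (They sum to £6.5.)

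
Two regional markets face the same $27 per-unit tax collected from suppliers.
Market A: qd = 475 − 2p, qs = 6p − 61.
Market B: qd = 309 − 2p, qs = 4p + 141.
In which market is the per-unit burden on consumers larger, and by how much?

Market A, by $2.25.

Market A: pre-tax p* = $67, q* = 341; post-tax q = 300.5; per-unit burden on consumers = $20.25.
Market B: pre-tax p* = $28, q* = 253; post-tax q = 217; per-unit burden on consumers = $18.
Difference: $20.25 vs $18 → market A is larger by $2.25.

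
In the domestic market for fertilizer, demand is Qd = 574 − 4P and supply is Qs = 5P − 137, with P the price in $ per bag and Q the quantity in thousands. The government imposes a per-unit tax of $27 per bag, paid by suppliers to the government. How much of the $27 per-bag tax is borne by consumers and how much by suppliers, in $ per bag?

Consumers bear $15 per bag; suppliers bear $12 per bag.

Before the tax: set 574 − 4P = 5P − 137 → P* = $79, Q* = 258.
With the tax collected from suppliers, supply shifts: Qs = 5(P − 27) − 137.
Solving gives Q = 198 with consumers paying $94 and suppliers receiving $67 (the $27 wedge).
Burden on consumers: $15; on suppliers: $12. (They sum to $27.)
The less price-elastic side of the market bears the larger share of a per-unit tax.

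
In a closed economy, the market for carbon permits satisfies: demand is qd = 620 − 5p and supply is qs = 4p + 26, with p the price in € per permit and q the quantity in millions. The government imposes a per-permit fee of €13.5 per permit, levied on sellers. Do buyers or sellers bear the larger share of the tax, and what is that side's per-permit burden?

Sellers bear the larger share: €7.5 per permit.

Without the tax, 620 − 5p = 4p + 26 gives 9p = 594, so p* = €66 and q* = 290.
With the tax collected from sellers, supply shifts: qs = 4(p − 13.5) + 26.
New equilibrium: buyers pay €72, sellers receive €58.5, q = 260. (Wedge: pb − ps = 13.5.)
Per-permit burden: buyers €6, sellers €7.5.
Sellers take the larger share because supply is less price-elastic here (demand slope 5 vs supply slope 4).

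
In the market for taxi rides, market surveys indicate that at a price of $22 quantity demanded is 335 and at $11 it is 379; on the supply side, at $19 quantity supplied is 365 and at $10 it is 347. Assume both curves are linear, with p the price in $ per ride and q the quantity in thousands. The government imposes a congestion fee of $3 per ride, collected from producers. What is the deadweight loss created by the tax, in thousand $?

Demand slope: (379 − 335)/(11 − 22) = -4, so qd = 423 − 4p.
Supply slope: (347 − 365)/(10 − 19) = 2, so qs = 2p + 327.
Before the tax: set 423 − 4p = 2p + 327 → p* = $16, q* = 359.
With the tax collected from producers, supply shifts: qs = 2(p − 3) + 327.
New equilibrium: buyers pay $17, producers receive $14, q = 355. (Wedge: pb − ps = 3.)
Quantity falls by |ΔQ| = |359 − 355| = 4.
DWL = ½ · t · |ΔQ| = ½ · 3 · 4 = $6.

Deadweight loss = $6 thousand.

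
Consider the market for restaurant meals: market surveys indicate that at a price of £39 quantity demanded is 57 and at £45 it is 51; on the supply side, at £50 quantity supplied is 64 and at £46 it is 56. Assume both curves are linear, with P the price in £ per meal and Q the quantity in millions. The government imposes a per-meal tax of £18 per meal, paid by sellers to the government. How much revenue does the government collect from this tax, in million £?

Tax revenue = £720 million.

Demand slope: (51 − 57)/(45 − 39) = -1, so Qd = 96 − P.
Supply slope: (56 − 64)/(46 − 50) = 2, so Qs = 2P − 36.
Without the tax, 96 − P = 2P − 36 gives 3P = 132, so P* = £44 and Q* = 52.
With the tax collected from sellers, supply shifts: Qs = 2(P − 18) − 36.
Solving gives Q = 40 with consumers paying £56 and sellers receiving £38 (the £18 wedge).
Revenue = t · Q = 18 · 40 = £720.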